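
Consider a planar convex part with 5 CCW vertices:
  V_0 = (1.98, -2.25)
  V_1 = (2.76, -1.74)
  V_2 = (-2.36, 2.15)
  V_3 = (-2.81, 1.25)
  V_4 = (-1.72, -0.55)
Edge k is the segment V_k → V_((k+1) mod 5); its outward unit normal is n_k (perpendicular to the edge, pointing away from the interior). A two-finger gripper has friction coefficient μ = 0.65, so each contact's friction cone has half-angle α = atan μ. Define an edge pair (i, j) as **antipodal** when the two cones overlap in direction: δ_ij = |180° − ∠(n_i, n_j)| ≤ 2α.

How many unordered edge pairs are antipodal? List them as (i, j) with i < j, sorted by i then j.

count = 3; pairs: (0,2), (1,3), (1,4)

α = atan 0.65 = 33.02°;  2α = 66.05°
n_0 = (+0.5472, -0.8370)
n_1 = (+0.6050, +0.7963)
n_2 = (-0.8944, +0.4472)
n_3 = (-0.8554, -0.5180)
n_4 = (-0.4175, -0.9087)
  (0,1): δ = 70.40°  ·
  (0,2): δ = 30.26°  ✓
  (0,3): δ = 88.02°  ·
  (0,4): δ = 122.14°  ·
  (1,2): δ = 79.34°  ·
  (1,3): δ = 21.58°  ✓
  (1,4): δ = 12.55°  ✓
  (2,3): δ = 122.24°  ·
  (2,4): δ = 88.11°  ·
  (3,4): δ = 145.87°  ·
antipodal pairs: 3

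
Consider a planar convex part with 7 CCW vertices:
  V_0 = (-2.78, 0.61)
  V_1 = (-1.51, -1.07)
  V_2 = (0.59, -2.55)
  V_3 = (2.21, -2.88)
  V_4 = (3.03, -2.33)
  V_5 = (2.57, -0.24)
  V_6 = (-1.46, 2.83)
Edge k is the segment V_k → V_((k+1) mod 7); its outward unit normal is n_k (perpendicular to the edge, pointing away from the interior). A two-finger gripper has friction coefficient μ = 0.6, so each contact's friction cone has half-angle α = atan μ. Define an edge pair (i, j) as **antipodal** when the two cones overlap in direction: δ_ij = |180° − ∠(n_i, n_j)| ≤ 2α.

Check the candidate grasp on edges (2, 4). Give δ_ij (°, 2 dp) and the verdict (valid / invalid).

δ = 66.07°, invalid

α = atan 0.6 = 30.96°;  2α = 61.93°
edge 2: e_2 = (+1.62, -0.33);  n_2 = (-0.1996, -0.9799)
edge 4: e_4 = (-0.46, +2.09);  n_4 = (+0.9766, +0.2150)
∠(n_2, n_4) = 113.93°
δ = |180° − 113.93°| = 66.07°
66.07° > 2α = 61.93°  →  invalid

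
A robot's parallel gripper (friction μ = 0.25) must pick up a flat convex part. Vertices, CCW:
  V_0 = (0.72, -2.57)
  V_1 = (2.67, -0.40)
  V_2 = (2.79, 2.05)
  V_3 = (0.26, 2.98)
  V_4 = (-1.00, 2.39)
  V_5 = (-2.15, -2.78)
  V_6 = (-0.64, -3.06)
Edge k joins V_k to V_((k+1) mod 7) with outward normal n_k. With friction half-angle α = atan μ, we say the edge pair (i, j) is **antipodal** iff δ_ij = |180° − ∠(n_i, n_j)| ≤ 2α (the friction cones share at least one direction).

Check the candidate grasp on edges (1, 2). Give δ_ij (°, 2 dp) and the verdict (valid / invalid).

δ = 107.38°, invalid

α = atan 0.25 = 14.04°;  2α = 28.07°
edge 1: e_1 = (+0.12, +2.45);  n_1 = (+0.9988, -0.0489)
edge 2: e_2 = (-2.53, +0.93);  n_2 = (+0.3450, +0.9386)
∠(n_1, n_2) = 72.62°
δ = |180° − 72.62°| = 107.38°
107.38° > 2α = 28.07°  →  invalid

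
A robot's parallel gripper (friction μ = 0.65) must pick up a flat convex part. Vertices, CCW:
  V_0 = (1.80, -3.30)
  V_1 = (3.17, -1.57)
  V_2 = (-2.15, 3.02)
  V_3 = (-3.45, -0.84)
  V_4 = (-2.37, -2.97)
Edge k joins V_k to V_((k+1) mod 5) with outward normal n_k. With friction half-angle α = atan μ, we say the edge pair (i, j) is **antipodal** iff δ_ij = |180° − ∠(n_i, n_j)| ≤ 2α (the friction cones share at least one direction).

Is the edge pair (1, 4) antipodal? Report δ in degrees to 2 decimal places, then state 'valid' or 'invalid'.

δ = 36.26°, valid

α = atan 0.65 = 33.02°;  2α = 66.05°
edge 1: e_1 = (-5.32, +4.59);  n_1 = (+0.6532, +0.7571)
edge 4: e_4 = (+4.17, -0.33);  n_4 = (-0.0789, -0.9969)
∠(n_1, n_4) = 143.74°
δ = |180° − 143.74°| = 36.26°
36.26° ≤ 2α = 66.05°  →  valid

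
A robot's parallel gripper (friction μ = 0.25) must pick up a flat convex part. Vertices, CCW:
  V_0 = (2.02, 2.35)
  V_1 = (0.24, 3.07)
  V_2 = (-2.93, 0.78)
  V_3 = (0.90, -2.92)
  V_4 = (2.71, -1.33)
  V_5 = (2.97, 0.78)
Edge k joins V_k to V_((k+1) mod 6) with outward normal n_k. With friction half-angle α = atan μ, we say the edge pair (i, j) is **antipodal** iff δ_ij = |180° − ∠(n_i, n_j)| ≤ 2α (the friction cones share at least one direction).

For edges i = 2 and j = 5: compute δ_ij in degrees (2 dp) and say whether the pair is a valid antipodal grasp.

α = atan 0.25 = 14.04°;  2α = 28.07°
edge 2: e_2 = (+3.83, -3.70);  n_2 = (-0.6948, -0.7192)
edge 5: e_5 = (-0.95, +1.57);  n_5 = (+0.8556, +0.5177)
∠(n_2, n_5) = 165.19°
δ = |180° − 165.19°| = 14.81°
14.81° ≤ 2α = 28.07°  →  valid

δ = 14.81°, valid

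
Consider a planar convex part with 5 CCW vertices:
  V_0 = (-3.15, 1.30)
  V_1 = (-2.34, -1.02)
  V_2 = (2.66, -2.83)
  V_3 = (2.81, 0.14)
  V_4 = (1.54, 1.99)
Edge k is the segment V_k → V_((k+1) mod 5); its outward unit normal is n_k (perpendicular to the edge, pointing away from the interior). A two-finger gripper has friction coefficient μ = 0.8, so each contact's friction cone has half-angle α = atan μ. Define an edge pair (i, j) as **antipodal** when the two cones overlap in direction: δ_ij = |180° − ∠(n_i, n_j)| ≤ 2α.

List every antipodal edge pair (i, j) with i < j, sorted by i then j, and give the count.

count = 5; pairs: (0,2), (0,3), (1,2), (1,3), (1,4)

α = atan 0.8 = 38.66°;  2α = 77.32°
n_0 = (-0.9441, -0.3296)
n_1 = (-0.3404, -0.9403)
n_2 = (+0.9987, -0.0504)
n_3 = (+0.8244, +0.5660)
n_4 = (-0.1456, +0.9894)
  (0,1): δ = 129.15°  ·
  (0,2): δ = 22.14°  ✓
  (0,3): δ = 15.22°  ✓
  (0,4): δ = 79.12°  ·
  (1,2): δ = 72.99°  ✓
  (1,3): δ = 35.63°  ✓
  (1,4): δ = 28.27°  ✓
  (2,3): δ = 142.64°  ·
  (2,4): δ = 78.74°  ·
  (3,4): δ = 116.10°  ·
antipodal pairs: 5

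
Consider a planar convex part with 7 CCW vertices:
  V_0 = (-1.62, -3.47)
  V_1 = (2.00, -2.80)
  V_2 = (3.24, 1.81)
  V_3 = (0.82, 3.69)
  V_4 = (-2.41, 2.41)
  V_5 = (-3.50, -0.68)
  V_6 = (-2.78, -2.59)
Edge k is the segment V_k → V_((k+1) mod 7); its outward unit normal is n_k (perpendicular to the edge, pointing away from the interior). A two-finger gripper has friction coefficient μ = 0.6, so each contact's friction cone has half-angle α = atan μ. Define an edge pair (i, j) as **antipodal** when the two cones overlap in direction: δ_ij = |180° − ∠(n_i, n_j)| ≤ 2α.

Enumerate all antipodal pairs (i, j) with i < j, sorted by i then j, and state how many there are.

α = atan 0.6 = 30.96°;  2α = 61.93°
n_0 = (+0.1820, -0.9833)
n_1 = (+0.9657, -0.2597)
n_2 = (+0.6135, +0.7897)
n_3 = (-0.3684, +0.9297)
n_4 = (-0.9430, +0.3327)
n_5 = (-0.9357, -0.3527)
n_6 = (-0.6044, -0.7967)
  (0,1): δ = 115.54°  ·
  (0,2): δ = 48.33°  ✓
  (0,3): δ = 11.13°  ✓
  (0,4): δ = 60.08°  ✓
  (0,5): δ = 100.17°  ·
  (0,6): δ = 132.33°  ·
  (1,2): δ = 112.79°  ·
  (1,3): δ = 53.33°  ✓
  (1,4): δ = 4.38°  ✓
  (1,5): δ = 35.71°  ✓
  (1,6): δ = 67.87°  ·
  (2,3): δ = 120.54°  ·
  (2,4): δ = 71.59°  ·
  (2,5): δ = 31.50°  ✓
  (2,6): δ = 0.66°  ✓
  (3,4): δ = 131.05°  ·
  (3,5): δ = 90.96°  ·
  (3,6): δ = 58.80°  ✓
  (4,5): δ = 139.92°  ·
  (4,6): δ = 107.75°  ·
  (5,6): δ = 147.84°  ·
antipodal pairs: 9

count = 9; pairs: (0,2), (0,3), (0,4), (1,3), (1,4), (1,5), (2,5), (2,6), (3,6)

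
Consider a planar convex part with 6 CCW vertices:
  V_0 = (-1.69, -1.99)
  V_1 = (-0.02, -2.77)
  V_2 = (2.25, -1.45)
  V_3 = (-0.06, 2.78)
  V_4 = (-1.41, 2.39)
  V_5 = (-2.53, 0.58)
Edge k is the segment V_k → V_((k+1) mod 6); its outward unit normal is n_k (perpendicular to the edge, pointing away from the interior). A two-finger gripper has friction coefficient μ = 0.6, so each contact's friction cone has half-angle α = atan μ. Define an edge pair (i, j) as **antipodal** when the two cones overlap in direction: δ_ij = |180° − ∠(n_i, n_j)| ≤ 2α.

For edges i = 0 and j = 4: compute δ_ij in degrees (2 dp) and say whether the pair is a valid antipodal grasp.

δ = 83.29°, invalid

α = atan 0.6 = 30.96°;  2α = 61.93°
edge 0: e_0 = (+1.67, -0.78);  n_0 = (-0.4232, -0.9060)
edge 4: e_4 = (-1.12, -1.81);  n_4 = (-0.8504, +0.5262)
∠(n_0, n_4) = 96.71°
δ = |180° − 96.71°| = 83.29°
83.29° > 2α = 61.93°  →  invalid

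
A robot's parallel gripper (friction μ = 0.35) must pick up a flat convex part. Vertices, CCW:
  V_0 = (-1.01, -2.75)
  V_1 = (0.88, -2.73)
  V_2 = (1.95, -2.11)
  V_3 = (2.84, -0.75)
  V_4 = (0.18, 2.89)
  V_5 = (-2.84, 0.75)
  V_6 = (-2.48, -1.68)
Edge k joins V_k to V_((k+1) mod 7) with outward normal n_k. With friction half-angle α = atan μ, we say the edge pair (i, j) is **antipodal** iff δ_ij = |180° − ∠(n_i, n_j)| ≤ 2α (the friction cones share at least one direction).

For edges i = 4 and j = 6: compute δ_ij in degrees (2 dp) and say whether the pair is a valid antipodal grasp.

δ = 71.37°, invalid

α = atan 0.35 = 19.29°;  2α = 38.58°
edge 4: e_4 = (-3.02, -2.14);  n_4 = (-0.5782, +0.8159)
edge 6: e_6 = (+1.47, -1.07);  n_6 = (-0.5885, -0.8085)
∠(n_4, n_6) = 108.63°
δ = |180° − 108.63°| = 71.37°
71.37° > 2α = 38.58°  →  invalid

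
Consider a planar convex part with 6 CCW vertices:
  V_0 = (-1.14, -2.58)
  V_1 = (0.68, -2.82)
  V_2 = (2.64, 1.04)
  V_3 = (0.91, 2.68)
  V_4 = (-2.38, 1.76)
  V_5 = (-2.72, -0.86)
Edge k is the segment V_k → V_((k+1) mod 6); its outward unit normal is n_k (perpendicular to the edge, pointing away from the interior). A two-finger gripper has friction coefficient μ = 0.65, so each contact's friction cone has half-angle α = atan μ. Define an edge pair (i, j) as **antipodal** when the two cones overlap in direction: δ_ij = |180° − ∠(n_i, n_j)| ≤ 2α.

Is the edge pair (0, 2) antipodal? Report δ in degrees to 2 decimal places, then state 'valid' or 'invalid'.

α = atan 0.65 = 33.02°;  2α = 66.05°
edge 0: e_0 = (+1.82, -0.24);  n_0 = (-0.1307, -0.9914)
edge 2: e_2 = (-1.73, +1.64);  n_2 = (+0.6880, +0.7257)
∠(n_0, n_2) = 144.04°
δ = |180° − 144.04°| = 35.96°
35.96° ≤ 2α = 66.05°  →  valid

δ = 35.96°, valid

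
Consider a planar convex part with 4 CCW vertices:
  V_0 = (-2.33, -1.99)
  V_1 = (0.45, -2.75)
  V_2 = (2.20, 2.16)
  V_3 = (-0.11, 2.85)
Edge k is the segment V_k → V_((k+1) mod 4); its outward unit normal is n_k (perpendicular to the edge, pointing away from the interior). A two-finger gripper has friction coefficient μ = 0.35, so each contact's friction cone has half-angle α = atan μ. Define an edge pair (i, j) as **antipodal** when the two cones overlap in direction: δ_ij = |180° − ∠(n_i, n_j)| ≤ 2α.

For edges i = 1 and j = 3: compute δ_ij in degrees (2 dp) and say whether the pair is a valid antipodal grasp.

α = atan 0.35 = 19.29°;  2α = 38.58°
edge 1: e_1 = (+1.75, +4.91);  n_1 = (+0.9420, -0.3357)
edge 3: e_3 = (-2.22, -4.84);  n_3 = (-0.9089, +0.4169)
∠(n_1, n_3) = 174.98°
δ = |180° − 174.98°| = 5.02°
5.02° ≤ 2α = 38.58°  →  valid

δ = 5.02°, valid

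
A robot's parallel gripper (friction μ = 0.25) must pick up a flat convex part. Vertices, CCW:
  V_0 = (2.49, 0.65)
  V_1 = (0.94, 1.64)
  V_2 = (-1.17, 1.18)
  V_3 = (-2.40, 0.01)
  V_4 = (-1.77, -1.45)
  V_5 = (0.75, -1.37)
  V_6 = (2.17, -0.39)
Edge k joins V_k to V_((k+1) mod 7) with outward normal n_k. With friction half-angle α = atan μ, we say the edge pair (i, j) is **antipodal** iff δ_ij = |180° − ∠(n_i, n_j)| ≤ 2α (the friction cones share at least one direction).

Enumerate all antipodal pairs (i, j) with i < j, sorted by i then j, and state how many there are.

count = 3; pairs: (1,4), (1,5), (2,5)

α = atan 0.25 = 14.04°;  2α = 28.07°
n_0 = (+0.5383, +0.8428)
n_1 = (-0.2130, +0.9771)
n_2 = (-0.6892, +0.7246)
n_3 = (-0.9182, -0.3962)
n_4 = (+0.0317, -0.9995)
n_5 = (+0.5680, -0.8230)
n_6 = (+0.9558, -0.2941)
  (0,1): δ = 135.13°  ·
  (0,2): δ = 103.87°  ·
  (0,3): δ = 34.09°  ·
  (0,4): δ = 34.39°  ·
  (0,5): δ = 67.18°  ·
  (0,6): δ = 105.46°  ·
  (1,2): δ = 148.73°  ·
  (1,3): δ = 78.96°  ·
  (1,4): δ = 10.48°  ✓
  (1,5): δ = 22.31°  ✓
  (1,6): δ = 60.60°  ·
  (2,3): δ = 110.23°  ·
  (2,4): δ = 41.75°  ·
  (2,5): δ = 8.96°  ✓
  (2,6): δ = 29.33°  ·
  (3,4): δ = 111.52°  ·
  (3,5): δ = 78.73°  ·
  (3,6): δ = 40.44°  ·
  (4,5): δ = 147.21°  ·
  (4,6): δ = 108.92°  ·
  (5,6): δ = 141.71°  ·
antipodal pairs: 3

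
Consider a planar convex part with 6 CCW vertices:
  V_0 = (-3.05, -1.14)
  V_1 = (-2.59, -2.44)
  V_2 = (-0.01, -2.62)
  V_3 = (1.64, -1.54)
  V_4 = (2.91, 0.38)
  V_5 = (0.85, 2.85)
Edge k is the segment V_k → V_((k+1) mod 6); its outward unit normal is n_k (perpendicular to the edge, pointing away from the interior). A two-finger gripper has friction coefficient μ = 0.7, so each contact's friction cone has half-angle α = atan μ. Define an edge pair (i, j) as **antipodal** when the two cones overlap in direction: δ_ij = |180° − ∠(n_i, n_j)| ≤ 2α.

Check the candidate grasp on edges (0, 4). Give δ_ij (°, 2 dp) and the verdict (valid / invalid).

α = atan 0.7 = 34.99°;  2α = 69.98°
edge 0: e_0 = (+0.46, -1.30);  n_0 = (-0.9427, -0.3336)
edge 4: e_4 = (-2.06, +2.47);  n_4 = (+0.7680, +0.6405)
∠(n_0, n_4) = 159.66°
δ = |180° − 159.66°| = 20.34°
20.34° ≤ 2α = 69.98°  →  valid

δ = 20.34°, valid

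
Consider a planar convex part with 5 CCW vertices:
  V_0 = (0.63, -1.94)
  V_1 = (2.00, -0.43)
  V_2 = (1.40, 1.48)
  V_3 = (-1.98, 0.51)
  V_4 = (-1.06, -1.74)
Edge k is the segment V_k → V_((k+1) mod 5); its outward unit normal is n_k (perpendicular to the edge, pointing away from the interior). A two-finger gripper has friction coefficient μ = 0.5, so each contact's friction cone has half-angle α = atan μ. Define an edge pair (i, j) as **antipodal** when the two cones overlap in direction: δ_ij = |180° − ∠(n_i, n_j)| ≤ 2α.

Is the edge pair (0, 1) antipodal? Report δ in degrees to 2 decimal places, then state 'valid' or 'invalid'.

α = atan 0.5 = 26.57°;  2α = 53.13°
edge 0: e_0 = (+1.37, +1.51);  n_0 = (+0.7406, -0.6719)
edge 1: e_1 = (-0.60, +1.91);  n_1 = (+0.9540, +0.2997)
∠(n_0, n_1) = 59.66°
δ = |180° − 59.66°| = 120.34°
120.34° > 2α = 53.13°  →  invalid

δ = 120.34°, invalid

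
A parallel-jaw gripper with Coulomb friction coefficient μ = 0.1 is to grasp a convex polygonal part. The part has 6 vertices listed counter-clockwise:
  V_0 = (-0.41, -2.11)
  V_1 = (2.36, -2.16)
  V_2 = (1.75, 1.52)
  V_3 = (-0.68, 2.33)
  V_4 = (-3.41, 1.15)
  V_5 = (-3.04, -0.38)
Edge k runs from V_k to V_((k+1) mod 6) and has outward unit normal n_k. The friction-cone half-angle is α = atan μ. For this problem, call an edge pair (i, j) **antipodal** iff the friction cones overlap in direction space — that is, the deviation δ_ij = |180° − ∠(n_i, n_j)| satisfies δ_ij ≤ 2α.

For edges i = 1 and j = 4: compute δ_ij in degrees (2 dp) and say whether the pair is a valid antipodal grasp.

δ = 4.18°, valid

α = atan 0.1 = 5.71°;  2α = 11.42°
edge 1: e_1 = (-0.61, +3.68);  n_1 = (+0.9865, +0.1635)
edge 4: e_4 = (+0.37, -1.53);  n_4 = (-0.9720, -0.2351)
∠(n_1, n_4) = 175.82°
δ = |180° − 175.82°| = 4.18°
4.18° ≤ 2α = 11.42°  →  valid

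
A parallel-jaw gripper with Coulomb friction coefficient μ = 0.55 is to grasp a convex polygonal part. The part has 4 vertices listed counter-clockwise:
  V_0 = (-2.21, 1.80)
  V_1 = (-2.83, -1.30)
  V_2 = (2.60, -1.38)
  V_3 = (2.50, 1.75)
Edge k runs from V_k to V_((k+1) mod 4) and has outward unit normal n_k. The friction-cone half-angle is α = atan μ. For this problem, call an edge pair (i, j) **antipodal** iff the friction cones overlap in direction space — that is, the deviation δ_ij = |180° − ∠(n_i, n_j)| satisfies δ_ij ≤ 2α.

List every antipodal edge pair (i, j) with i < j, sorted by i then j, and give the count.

α = atan 0.55 = 28.81°;  2α = 57.62°
n_0 = (-0.9806, +0.1961)
n_1 = (-0.0147, -0.9999)
n_2 = (+0.9995, +0.0319)
n_3 = (+0.0106, +0.9999)
  (0,1): δ = 79.53°  ·
  (0,2): δ = 13.14°  ✓
  (0,3): δ = 100.70°  ·
  (1,2): δ = 87.33°  ·
  (1,3): δ = 0.24°  ✓
  (2,3): δ = 92.44°  ·
antipodal pairs: 2

count = 2; pairs: (0,2), (1,3)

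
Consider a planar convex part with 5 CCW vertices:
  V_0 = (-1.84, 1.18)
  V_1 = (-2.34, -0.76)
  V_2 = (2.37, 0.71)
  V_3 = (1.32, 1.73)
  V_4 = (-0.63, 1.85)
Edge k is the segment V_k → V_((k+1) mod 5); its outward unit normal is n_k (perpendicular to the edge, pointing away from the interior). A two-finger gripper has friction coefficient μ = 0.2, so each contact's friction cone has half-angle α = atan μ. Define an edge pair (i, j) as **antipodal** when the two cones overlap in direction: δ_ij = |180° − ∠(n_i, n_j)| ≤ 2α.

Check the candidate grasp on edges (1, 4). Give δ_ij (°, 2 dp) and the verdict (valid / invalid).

δ = 11.64°, valid

α = atan 0.2 = 11.31°;  2α = 22.62°
edge 1: e_1 = (+4.71, +1.47);  n_1 = (+0.2979, -0.9546)
edge 4: e_4 = (-1.21, -0.67);  n_4 = (-0.4844, +0.8748)
∠(n_1, n_4) = 168.36°
δ = |180° − 168.36°| = 11.64°
11.64° ≤ 2α = 22.62°  →  valid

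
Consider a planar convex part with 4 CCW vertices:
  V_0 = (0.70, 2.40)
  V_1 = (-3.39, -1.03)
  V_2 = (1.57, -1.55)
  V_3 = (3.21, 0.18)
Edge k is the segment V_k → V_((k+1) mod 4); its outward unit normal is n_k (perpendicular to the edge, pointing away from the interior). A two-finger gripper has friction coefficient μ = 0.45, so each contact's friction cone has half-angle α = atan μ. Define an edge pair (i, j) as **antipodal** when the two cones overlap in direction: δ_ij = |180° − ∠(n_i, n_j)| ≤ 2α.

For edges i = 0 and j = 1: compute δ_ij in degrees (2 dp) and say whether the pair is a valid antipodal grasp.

δ = 45.97°, valid

α = atan 0.45 = 24.23°;  2α = 48.46°
edge 0: e_0 = (-4.09, -3.43);  n_0 = (-0.6426, +0.7662)
edge 1: e_1 = (+4.96, -0.52);  n_1 = (-0.1043, -0.9945)
∠(n_0, n_1) = 134.03°
δ = |180° − 134.03°| = 45.97°
45.97° ≤ 2α = 48.46°  →  valid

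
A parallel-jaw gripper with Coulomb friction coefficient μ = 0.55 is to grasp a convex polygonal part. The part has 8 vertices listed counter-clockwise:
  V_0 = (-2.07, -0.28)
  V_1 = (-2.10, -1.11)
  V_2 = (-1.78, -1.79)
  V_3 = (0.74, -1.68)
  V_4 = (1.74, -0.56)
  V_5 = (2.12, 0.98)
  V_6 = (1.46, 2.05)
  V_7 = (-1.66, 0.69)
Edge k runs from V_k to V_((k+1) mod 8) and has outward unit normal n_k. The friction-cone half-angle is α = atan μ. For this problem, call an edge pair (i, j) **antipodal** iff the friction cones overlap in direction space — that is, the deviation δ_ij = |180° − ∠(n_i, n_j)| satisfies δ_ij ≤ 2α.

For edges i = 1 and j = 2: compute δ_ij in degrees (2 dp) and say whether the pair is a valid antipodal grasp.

δ = 112.70°, invalid

α = atan 0.55 = 28.81°;  2α = 57.62°
edge 1: e_1 = (+0.32, -0.68);  n_1 = (-0.9048, -0.4258)
edge 2: e_2 = (+2.52, +0.11);  n_2 = (+0.0436, -0.9990)
∠(n_1, n_2) = 67.30°
δ = |180° − 67.30°| = 112.70°
112.70° > 2α = 57.62°  →  invalid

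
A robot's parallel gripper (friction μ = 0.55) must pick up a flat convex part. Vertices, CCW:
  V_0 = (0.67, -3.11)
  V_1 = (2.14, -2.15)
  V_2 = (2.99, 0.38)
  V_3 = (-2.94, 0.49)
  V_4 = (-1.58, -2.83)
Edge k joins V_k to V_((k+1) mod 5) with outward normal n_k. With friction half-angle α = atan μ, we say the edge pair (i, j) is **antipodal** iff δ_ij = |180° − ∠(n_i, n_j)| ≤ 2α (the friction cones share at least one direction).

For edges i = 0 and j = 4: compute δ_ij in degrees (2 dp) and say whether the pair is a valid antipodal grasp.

α = atan 0.55 = 28.81°;  2α = 57.62°
edge 0: e_0 = (+1.47, +0.96);  n_0 = (+0.5468, -0.8373)
edge 4: e_4 = (+2.25, -0.28);  n_4 = (-0.1235, -0.9923)
∠(n_0, n_4) = 40.24°
δ = |180° − 40.24°| = 139.76°
139.76° > 2α = 57.62°  →  invalid

δ = 139.76°, invalid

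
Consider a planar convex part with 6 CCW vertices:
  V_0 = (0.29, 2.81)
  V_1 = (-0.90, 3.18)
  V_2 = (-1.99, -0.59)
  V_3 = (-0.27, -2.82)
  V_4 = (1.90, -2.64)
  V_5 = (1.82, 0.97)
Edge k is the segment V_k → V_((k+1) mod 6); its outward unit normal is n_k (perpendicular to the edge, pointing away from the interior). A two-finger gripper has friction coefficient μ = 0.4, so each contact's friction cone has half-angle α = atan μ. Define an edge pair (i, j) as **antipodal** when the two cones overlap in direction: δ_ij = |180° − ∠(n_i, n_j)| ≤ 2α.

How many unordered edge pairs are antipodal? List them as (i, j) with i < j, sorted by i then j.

count = 5; pairs: (0,2), (0,3), (1,4), (2,4), (2,5)

α = atan 0.4 = 21.80°;  2α = 43.60°
n_0 = (+0.2969, +0.9549)
n_1 = (-0.9607, +0.2777)
n_2 = (-0.7918, -0.6107)
n_3 = (+0.0827, -0.9966)
n_4 = (+0.9998, +0.0222)
n_5 = (+0.7689, +0.6394)
  (0,1): δ = 88.85°  ·
  (0,2): δ = 35.09°  ✓
  (0,3): δ = 22.01°  ✓
  (0,4): δ = 108.54°  ·
  (0,5): δ = 147.02°  ·
  (1,2): δ = 126.23°  ·
  (1,3): δ = 69.13°  ·
  (1,4): δ = 17.40°  ✓
  (1,5): δ = 55.87°  ·
  (2,3): δ = 122.90°  ·
  (2,4): δ = 36.37°  ✓
  (2,5): δ = 2.10°  ✓
  (3,4): δ = 93.47°  ·
  (3,5): δ = 55.00°  ·
  (4,5): δ = 141.53°  ·
antipodal pairs: 5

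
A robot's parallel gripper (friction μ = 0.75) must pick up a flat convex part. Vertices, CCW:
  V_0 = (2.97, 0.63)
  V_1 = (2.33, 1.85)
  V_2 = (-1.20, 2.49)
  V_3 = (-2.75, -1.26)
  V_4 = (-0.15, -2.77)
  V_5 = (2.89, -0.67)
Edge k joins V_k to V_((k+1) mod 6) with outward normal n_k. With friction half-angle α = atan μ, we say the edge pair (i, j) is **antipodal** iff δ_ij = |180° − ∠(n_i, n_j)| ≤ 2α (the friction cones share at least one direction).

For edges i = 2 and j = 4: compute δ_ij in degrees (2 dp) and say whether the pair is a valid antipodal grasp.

δ = 32.91°, valid

α = atan 0.75 = 36.87°;  2α = 73.74°
edge 2: e_2 = (-1.55, -3.75);  n_2 = (-0.9242, +0.3820)
edge 4: e_4 = (+3.04, +2.10);  n_4 = (+0.5684, -0.8228)
∠(n_2, n_4) = 147.09°
δ = |180° − 147.09°| = 32.91°
32.91° ≤ 2α = 73.74°  →  valid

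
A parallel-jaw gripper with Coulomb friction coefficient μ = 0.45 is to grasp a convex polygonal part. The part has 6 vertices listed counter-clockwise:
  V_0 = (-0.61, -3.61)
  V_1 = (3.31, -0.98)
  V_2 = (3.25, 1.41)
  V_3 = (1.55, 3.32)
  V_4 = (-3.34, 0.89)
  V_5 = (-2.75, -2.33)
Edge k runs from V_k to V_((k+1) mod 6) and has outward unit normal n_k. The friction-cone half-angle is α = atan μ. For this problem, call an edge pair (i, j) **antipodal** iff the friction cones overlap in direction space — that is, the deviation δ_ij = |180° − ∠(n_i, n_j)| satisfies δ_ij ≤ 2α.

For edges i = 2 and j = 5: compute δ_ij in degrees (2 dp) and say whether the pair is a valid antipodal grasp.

α = atan 0.45 = 24.23°;  2α = 48.46°
edge 2: e_2 = (-1.70, +1.91);  n_2 = (+0.7470, +0.6648)
edge 5: e_5 = (+2.14, -1.28);  n_5 = (-0.5133, -0.8582)
∠(n_2, n_5) = 162.56°
δ = |180° − 162.56°| = 17.44°
17.44° ≤ 2α = 48.46°  →  valid

δ = 17.44°, valid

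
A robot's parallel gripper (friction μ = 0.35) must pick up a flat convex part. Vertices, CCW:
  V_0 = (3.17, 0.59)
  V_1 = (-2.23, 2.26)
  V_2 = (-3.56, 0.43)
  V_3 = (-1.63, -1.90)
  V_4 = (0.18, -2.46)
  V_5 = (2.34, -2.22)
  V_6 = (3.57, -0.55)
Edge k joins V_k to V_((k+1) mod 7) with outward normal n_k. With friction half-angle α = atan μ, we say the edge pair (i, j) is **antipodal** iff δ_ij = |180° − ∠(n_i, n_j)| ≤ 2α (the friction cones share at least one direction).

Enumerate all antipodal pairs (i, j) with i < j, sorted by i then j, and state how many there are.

count = 5; pairs: (0,2), (0,3), (0,4), (1,5), (2,6)

α = atan 0.35 = 19.29°;  2α = 38.58°
n_0 = (+0.2955, +0.9554)
n_1 = (-0.8089, +0.5879)
n_2 = (-0.7701, -0.6379)
n_3 = (-0.2956, -0.9553)
n_4 = (+0.1104, -0.9939)
n_5 = (+0.8052, -0.5930)
n_6 = (+0.9436, +0.3311)
  (0,1): δ = 108.82°  ·
  (0,2): δ = 33.18°  ✓
  (0,3): δ = 0.01°  ✓
  (0,4): δ = 23.52°  ✓
  (0,5): δ = 70.81°  ·
  (0,6): δ = 126.52°  ·
  (1,2): δ = 104.36°  ·
  (1,3): δ = 71.18°  ·
  (1,4): δ = 47.65°  ·
  (1,5): δ = 0.36°  ✓
  (1,6): δ = 55.34°  ·
  (2,3): δ = 146.83°  ·
  (2,4): δ = 123.30°  ·
  (2,5): δ = 76.01°  ·
  (2,6): δ = 20.30°  ✓
  (3,4): δ = 156.47°  ·
  (3,5): δ = 109.18°  ·
  (3,6): δ = 53.47°  ·
  (4,5): δ = 132.71°  ·
  (4,6): δ = 77.01°  ·
  (5,6): δ = 124.29°  ·
antipodal pairs: 5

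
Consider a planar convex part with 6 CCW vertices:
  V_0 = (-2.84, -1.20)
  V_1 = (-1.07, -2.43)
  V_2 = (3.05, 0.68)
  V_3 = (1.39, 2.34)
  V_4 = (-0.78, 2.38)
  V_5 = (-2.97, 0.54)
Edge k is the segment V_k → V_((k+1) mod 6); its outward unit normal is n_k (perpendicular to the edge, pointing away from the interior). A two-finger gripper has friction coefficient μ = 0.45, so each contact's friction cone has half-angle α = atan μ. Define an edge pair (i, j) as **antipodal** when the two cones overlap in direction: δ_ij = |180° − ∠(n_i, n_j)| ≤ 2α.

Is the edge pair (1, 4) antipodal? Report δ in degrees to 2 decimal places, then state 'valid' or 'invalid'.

δ = 2.99°, valid

α = atan 0.45 = 24.23°;  2α = 48.46°
edge 1: e_1 = (+4.12, +3.11);  n_1 = (+0.6025, -0.7981)
edge 4: e_4 = (-2.19, -1.84);  n_4 = (-0.6433, +0.7656)
∠(n_1, n_4) = 177.01°
δ = |180° − 177.01°| = 2.99°
2.99° ≤ 2α = 48.46°  →  valid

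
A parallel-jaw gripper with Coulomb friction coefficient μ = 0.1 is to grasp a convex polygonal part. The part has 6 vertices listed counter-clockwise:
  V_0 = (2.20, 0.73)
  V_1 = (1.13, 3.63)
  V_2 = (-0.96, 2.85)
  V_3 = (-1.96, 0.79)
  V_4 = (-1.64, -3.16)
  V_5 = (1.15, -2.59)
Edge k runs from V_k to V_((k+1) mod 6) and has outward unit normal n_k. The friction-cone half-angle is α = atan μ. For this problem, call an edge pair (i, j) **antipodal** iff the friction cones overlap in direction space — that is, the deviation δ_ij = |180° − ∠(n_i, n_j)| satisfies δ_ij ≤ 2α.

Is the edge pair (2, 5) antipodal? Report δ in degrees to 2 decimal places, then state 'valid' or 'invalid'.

α = atan 0.1 = 5.71°;  2α = 11.42°
edge 2: e_2 = (-1.00, -2.06);  n_2 = (-0.8996, +0.4367)
edge 5: e_5 = (+1.05, +3.32);  n_5 = (+0.9535, -0.3015)
∠(n_2, n_5) = 171.66°
δ = |180° − 171.66°| = 8.34°
8.34° ≤ 2α = 11.42°  →  valid

δ = 8.34°, valid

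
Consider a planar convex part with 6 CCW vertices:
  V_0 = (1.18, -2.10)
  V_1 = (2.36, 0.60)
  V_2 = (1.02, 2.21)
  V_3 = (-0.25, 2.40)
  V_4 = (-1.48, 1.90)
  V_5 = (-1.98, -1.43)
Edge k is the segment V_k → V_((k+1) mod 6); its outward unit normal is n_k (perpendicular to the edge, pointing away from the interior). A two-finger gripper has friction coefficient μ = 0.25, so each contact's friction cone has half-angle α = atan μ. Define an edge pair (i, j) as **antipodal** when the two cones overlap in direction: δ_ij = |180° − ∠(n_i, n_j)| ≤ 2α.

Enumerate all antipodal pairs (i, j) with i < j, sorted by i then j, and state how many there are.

α = atan 0.25 = 14.04°;  2α = 28.07°
n_0 = (+0.9163, -0.4005)
n_1 = (+0.7686, +0.6397)
n_2 = (+0.1480, +0.9890)
n_3 = (-0.3766, +0.9264)
n_4 = (-0.9889, +0.1485)
n_5 = (-0.2074, -0.9783)
  (0,1): δ = 116.62°  ·
  (0,2): δ = 74.90°  ·
  (0,3): δ = 44.27°  ·
  (0,4): δ = 15.07°  ✓
  (0,5): δ = 101.64°  ·
  (1,2): δ = 138.28°  ·
  (1,3): δ = 107.65°  ·
  (1,4): δ = 48.31°  ·
  (1,5): δ = 38.26°  ·
  (2,3): δ = 149.37°  ·
  (2,4): δ = 90.03°  ·
  (2,5): δ = 3.46°  ✓
  (3,4): δ = 120.66°  ·
  (3,5): δ = 34.09°  ·
  (4,5): δ = 93.43°  ·
antipodal pairs: 2

count = 2; pairs: (0,4), (2,5)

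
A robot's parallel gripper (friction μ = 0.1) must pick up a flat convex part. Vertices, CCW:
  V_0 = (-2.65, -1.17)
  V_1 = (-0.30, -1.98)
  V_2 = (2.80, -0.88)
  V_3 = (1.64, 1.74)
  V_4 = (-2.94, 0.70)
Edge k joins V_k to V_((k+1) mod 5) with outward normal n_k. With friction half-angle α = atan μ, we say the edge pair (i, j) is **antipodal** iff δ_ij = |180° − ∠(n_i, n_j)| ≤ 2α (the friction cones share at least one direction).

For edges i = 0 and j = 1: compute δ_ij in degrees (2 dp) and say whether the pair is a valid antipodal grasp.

δ = 141.45°, invalid

α = atan 0.1 = 5.71°;  2α = 11.42°
edge 0: e_0 = (+2.35, -0.81);  n_0 = (-0.3259, -0.9454)
edge 1: e_1 = (+3.10, +1.10);  n_1 = (+0.3344, -0.9424)
∠(n_0, n_1) = 38.55°
δ = |180° − 38.55°| = 141.45°
141.45° > 2α = 11.42°  →  invalid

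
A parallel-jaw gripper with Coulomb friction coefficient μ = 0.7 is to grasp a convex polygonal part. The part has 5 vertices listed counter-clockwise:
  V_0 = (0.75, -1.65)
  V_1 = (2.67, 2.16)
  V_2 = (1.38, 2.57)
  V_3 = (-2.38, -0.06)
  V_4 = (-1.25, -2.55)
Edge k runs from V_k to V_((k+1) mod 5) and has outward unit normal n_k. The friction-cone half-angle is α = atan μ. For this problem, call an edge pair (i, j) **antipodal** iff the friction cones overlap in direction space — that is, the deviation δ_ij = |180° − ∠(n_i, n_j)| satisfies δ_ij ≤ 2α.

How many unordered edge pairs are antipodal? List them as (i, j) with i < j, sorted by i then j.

count = 5; pairs: (0,2), (0,3), (1,3), (1,4), (2,4)

α = atan 0.7 = 34.99°;  2α = 69.98°
n_0 = (+0.8930, -0.4500)
n_1 = (+0.3029, +0.9530)
n_2 = (-0.5732, +0.8194)
n_3 = (-0.9106, -0.4133)
n_4 = (+0.4104, -0.9119)
  (0,1): δ = 80.89°  ·
  (0,2): δ = 28.28°  ✓
  (0,3): δ = 51.15°  ✓
  (0,4): δ = 140.97°  ·
  (1,2): δ = 127.40°  ·
  (1,3): δ = 47.96°  ✓
  (1,4): δ = 41.86°  ✓
  (2,3): δ = 100.56°  ·
  (2,4): δ = 10.74°  ✓
  (3,4): δ = 90.18°  ·
antipodal pairs: 5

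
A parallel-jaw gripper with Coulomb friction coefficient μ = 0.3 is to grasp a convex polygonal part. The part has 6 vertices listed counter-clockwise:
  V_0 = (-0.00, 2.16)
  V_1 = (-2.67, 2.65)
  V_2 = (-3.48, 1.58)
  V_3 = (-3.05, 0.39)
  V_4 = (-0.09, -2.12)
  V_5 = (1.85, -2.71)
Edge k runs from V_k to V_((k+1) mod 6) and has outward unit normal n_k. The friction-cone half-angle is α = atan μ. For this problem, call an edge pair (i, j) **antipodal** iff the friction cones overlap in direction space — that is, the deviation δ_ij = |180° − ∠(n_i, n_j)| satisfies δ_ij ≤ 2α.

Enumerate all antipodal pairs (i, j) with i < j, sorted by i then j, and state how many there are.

α = atan 0.3 = 16.70°;  2α = 33.40°
n_0 = (+0.1805, +0.9836)
n_1 = (-0.7973, +0.6036)
n_2 = (-0.9405, -0.3398)
n_3 = (-0.6468, -0.7627)
n_4 = (-0.2910, -0.9567)
n_5 = (+0.9348, +0.3551)
  (0,1): δ = 116.73°  ·
  (0,2): δ = 59.73°  ·
  (0,3): δ = 29.90°  ✓
  (0,4): δ = 6.52°  ✓
  (0,5): δ = 121.20°  ·
  (1,2): δ = 123.01°  ·
  (1,3): δ = 93.17°  ·
  (1,4): δ = 69.79°  ·
  (1,5): δ = 57.93°  ·
  (2,3): δ = 150.16°  ·
  (2,4): δ = 126.78°  ·
  (2,5): δ = 0.93°  ✓
  (3,4): δ = 156.62°  ·
  (3,5): δ = 28.90°  ✓
  (4,5): δ = 52.28°  ·
antipodal pairs: 4

count = 4; pairs: (0,3), (0,4), (2,5), (3,5)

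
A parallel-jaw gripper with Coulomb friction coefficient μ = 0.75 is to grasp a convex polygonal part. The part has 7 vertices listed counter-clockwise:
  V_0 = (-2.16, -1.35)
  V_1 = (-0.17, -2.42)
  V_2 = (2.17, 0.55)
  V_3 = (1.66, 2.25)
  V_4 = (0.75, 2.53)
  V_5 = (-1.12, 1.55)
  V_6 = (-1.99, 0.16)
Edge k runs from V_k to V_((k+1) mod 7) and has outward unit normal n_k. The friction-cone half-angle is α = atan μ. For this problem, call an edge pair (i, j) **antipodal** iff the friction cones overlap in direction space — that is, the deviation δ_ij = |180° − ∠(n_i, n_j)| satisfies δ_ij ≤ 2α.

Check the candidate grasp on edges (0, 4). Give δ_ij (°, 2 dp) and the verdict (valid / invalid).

α = atan 0.75 = 36.87°;  2α = 73.74°
edge 0: e_0 = (+1.99, -1.07);  n_0 = (-0.4736, -0.8808)
edge 4: e_4 = (-1.87, -0.98);  n_4 = (-0.4642, +0.8857)
∠(n_0, n_4) = 124.08°
δ = |180° − 124.08°| = 55.92°
55.92° ≤ 2α = 73.74°  →  valid

δ = 55.92°, valid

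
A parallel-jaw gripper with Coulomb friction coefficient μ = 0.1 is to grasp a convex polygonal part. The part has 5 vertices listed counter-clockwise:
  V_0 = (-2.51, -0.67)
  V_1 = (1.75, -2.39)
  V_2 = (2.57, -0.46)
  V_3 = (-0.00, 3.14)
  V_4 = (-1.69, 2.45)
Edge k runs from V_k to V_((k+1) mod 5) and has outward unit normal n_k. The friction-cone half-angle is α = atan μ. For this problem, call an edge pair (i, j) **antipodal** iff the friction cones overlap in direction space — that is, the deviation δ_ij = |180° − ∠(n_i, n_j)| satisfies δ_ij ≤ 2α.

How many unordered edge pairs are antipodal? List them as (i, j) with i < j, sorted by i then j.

count = 1; pairs: (1,4)

α = atan 0.1 = 5.71°;  2α = 11.42°
n_0 = (-0.3744, -0.9273)
n_1 = (+0.9204, -0.3910)
n_2 = (+0.8139, +0.5810)
n_3 = (-0.3780, +0.9258)
n_4 = (-0.9672, +0.2542)
  (0,1): δ = 91.03°  ·
  (0,2): δ = 32.49°  ·
  (0,3): δ = 44.20°  ·
  (0,4): δ = 97.26°  ·
  (1,2): δ = 121.46°  ·
  (1,3): δ = 44.77°  ·
  (1,4): δ = 8.29°  ✓
  (2,3): δ = 103.31°  ·
  (2,4): δ = 50.25°  ·
  (3,4): δ = 126.93°  ·
antipodal pairs: 1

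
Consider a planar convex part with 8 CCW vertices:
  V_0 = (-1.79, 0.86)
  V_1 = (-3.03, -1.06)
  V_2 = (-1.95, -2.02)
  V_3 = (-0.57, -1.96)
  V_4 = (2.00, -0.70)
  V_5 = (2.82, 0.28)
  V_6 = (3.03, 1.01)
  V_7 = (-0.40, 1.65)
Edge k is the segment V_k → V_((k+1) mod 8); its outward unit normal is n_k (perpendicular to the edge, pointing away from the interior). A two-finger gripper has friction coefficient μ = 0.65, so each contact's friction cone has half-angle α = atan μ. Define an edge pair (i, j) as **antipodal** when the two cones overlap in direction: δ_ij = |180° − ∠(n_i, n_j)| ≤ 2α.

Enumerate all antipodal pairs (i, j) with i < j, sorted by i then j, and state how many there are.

α = atan 0.65 = 33.02°;  2α = 66.05°
n_0 = (-0.8400, +0.5425)
n_1 = (-0.6644, -0.7474)
n_2 = (+0.0434, -0.9991)
n_3 = (+0.4402, -0.8979)
n_4 = (+0.7669, -0.6417)
n_5 = (+0.9610, -0.2765)
n_6 = (+0.1834, +0.9830)
n_7 = (-0.4941, +0.8694)
  (0,1): δ = 98.78°  ·
  (0,2): δ = 54.65°  ✓
  (0,3): δ = 31.03°  ✓
  (0,4): δ = 7.06°  ✓
  (0,5): δ = 16.81°  ✓
  (0,6): δ = 112.29°  ·
  (0,7): δ = 152.47°  ·
  (1,2): δ = 135.88°  ·
  (1,3): δ = 112.25°  ·
  (1,4): δ = 88.29°  ·
  (1,5): δ = 64.42°  ✓
  (1,6): δ = 31.06°  ✓
  (1,7): δ = 71.25°  ·
  (2,3): δ = 156.37°  ·
  (2,4): δ = 132.41°  ·
  (2,5): δ = 108.54°  ·
  (2,6): δ = 13.06°  ✓
  (2,7): δ = 27.12°  ✓
  (3,4): δ = 156.04°  ·
  (3,5): δ = 132.17°  ·
  (3,6): δ = 36.69°  ✓
  (3,7): δ = 3.49°  ✓
  (4,5): δ = 156.13°  ·
  (4,6): δ = 60.65°  ✓
  (4,7): δ = 20.47°  ✓
  (5,6): δ = 84.52°  ·
  (5,7): δ = 44.34°  ✓
  (6,7): δ = 139.82°  ·
antipodal pairs: 13

count = 13; pairs: (0,2), (0,3), (0,4), (0,5), (1,5), (1,6), (2,6), (2,7), (3,6), (3,7), (4,6), (4,7), (5,7)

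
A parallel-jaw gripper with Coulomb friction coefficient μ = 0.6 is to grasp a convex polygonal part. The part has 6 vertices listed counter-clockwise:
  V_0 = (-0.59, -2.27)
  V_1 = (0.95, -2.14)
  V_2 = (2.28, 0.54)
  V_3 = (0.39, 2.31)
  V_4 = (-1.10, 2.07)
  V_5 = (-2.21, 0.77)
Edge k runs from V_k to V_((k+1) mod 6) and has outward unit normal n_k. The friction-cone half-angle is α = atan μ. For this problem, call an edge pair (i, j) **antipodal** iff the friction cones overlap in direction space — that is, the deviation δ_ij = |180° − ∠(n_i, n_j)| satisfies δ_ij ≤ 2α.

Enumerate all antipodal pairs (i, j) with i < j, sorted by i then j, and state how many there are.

α = atan 0.6 = 30.96°;  2α = 61.93°
n_0 = (+0.0841, -0.9965)
n_1 = (+0.8958, -0.4445)
n_2 = (+0.6836, +0.7299)
n_3 = (-0.1590, +0.9873)
n_4 = (-0.7605, +0.6493)
n_5 = (-0.8825, -0.4703)
  (0,1): δ = 121.22°  ·
  (0,2): δ = 47.95°  ✓
  (0,3): δ = 4.33°  ✓
  (0,4): δ = 44.68°  ✓
  (0,5): δ = 113.23°  ·
  (1,2): δ = 106.73°  ·
  (1,3): δ = 54.46°  ✓
  (1,4): δ = 14.10°  ✓
  (1,5): δ = 54.45°  ✓
  (2,3): δ = 127.73°  ·
  (2,4): δ = 87.37°  ·
  (2,5): δ = 18.82°  ✓
  (3,4): δ = 139.64°  ·
  (3,5): δ = 71.10°  ·
  (4,5): δ = 111.45°  ·
antipodal pairs: 7

count = 7; pairs: (0,2), (0,3), (0,4), (1,3), (1,4), (1,5), (2,5)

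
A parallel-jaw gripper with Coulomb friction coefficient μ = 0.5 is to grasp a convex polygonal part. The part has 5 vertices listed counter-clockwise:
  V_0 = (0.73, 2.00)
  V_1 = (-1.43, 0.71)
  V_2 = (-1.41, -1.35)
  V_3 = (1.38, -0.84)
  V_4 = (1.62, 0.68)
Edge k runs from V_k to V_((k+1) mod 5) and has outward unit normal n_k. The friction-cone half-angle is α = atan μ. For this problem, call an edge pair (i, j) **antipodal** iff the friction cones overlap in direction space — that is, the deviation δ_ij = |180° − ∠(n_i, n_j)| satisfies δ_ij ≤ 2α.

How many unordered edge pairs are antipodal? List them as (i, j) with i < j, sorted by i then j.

α = atan 0.5 = 26.57°;  2α = 53.13°
n_0 = (-0.5127, +0.8585)
n_1 = (-1.0000, -0.0097)
n_2 = (+0.1798, -0.9837)
n_3 = (+0.9878, -0.1560)
n_4 = (+0.8291, +0.5590)
  (0,1): δ = 120.29°  ·
  (0,2): δ = 20.49°  ✓
  (0,3): δ = 50.18°  ✓
  (0,4): δ = 93.14°  ·
  (1,2): δ = 80.20°  ·
  (1,3): δ = 9.53°  ✓
  (1,4): δ = 33.43°  ✓
  (2,3): δ = 109.33°  ·
  (2,4): δ = 66.37°  ·
  (3,4): δ = 137.04°  ·
antipodal pairs: 4

count = 4; pairs: (0,2), (0,3), (1,3), (1,4)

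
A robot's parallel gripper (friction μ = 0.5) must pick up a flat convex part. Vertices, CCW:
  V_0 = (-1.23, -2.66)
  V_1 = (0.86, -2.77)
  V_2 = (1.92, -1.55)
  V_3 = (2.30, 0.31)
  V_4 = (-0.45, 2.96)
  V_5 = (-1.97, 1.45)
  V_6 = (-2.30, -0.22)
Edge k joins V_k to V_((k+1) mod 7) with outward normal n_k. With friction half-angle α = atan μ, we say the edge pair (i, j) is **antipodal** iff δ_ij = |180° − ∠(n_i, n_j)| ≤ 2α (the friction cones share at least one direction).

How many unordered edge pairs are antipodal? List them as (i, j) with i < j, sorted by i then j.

count = 8; pairs: (0,3), (0,4), (1,4), (1,5), (2,4), (2,5), (2,6), (3,6)

α = atan 0.5 = 26.57°;  2α = 53.13°
n_0 = (-0.0526, -0.9986)
n_1 = (+0.7549, -0.6559)
n_2 = (+0.9798, -0.2002)
n_3 = (+0.6939, +0.7201)
n_4 = (-0.7048, +0.7094)
n_5 = (-0.9810, +0.1939)
n_6 = (-0.9158, -0.4016)
  (0,1): δ = 127.97°  ·
  (0,2): δ = 98.53°  ·
  (0,3): δ = 40.93°  ✓
  (0,4): δ = 47.82°  ✓
  (0,5): δ = 81.83°  ·
  (0,6): δ = 116.69°  ·
  (1,2): δ = 150.56°  ·
  (1,3): δ = 92.95°  ·
  (1,4): δ = 4.20°  ✓
  (1,5): δ = 29.81°  ✓
  (1,6): δ = 64.66°  ·
  (2,3): δ = 122.39°  ·
  (2,4): δ = 33.64°  ✓
  (2,5): δ = 0.37°  ✓
  (2,6): δ = 35.23°  ✓
  (3,4): δ = 91.25°  ·
  (3,5): δ = 57.24°  ·
  (3,6): δ = 22.38°  ✓
  (4,5): δ = 145.99°  ·
  (4,6): δ = 111.13°  ·
  (5,6): δ = 145.14°  ·
antipodal pairs: 8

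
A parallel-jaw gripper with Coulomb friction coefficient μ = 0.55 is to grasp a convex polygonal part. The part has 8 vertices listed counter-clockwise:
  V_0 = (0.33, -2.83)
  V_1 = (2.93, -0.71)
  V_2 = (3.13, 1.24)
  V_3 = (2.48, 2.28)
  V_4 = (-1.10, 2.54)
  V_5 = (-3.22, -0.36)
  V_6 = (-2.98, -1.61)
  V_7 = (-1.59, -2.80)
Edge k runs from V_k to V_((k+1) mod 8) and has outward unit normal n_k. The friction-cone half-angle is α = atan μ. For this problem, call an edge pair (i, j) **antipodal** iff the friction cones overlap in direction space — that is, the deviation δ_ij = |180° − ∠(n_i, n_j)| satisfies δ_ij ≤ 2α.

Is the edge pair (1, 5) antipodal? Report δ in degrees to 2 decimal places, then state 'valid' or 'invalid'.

α = atan 0.55 = 28.81°;  2α = 57.62°
edge 1: e_1 = (+0.20, +1.95);  n_1 = (+0.9948, -0.1020)
edge 5: e_5 = (+0.24, -1.25);  n_5 = (-0.9821, -0.1886)
∠(n_1, n_5) = 163.28°
δ = |180° − 163.28°| = 16.72°
16.72° ≤ 2α = 57.62°  →  valid

δ = 16.72°, valid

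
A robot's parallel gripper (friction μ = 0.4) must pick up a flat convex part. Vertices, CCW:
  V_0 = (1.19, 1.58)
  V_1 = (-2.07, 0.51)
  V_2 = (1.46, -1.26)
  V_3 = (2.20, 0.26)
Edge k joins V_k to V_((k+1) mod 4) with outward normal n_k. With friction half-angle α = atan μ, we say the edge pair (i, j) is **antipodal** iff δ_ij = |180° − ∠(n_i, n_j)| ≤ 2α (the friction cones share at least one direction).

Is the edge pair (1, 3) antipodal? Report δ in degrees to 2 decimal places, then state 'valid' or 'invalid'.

α = atan 0.4 = 21.80°;  2α = 43.60°
edge 1: e_1 = (+3.53, -1.77);  n_1 = (-0.4482, -0.8939)
edge 3: e_3 = (-1.01, +1.32);  n_3 = (+0.7942, +0.6077)
∠(n_1, n_3) = 154.05°
δ = |180° − 154.05°| = 25.95°
25.95° ≤ 2α = 43.60°  →  valid

δ = 25.95°, valid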